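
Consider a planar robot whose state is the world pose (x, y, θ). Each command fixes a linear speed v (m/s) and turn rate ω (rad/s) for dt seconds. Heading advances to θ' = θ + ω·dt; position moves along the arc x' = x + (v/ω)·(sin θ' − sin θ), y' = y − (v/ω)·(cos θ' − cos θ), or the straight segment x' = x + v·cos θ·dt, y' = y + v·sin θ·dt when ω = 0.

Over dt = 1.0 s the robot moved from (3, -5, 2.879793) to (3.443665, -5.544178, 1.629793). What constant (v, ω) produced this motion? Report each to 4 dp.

Δθ = 1.629793 − 2.879793 = -1.250000
ω = Δθ/dt = -1.250000/1.0 = -1.2500
R = −Δy/(cos θ' − cos θ) = 0.6000
v = R·ω = 0.6000·-1.2500 = -0.7500

v = -0.7500, ω = -1.2500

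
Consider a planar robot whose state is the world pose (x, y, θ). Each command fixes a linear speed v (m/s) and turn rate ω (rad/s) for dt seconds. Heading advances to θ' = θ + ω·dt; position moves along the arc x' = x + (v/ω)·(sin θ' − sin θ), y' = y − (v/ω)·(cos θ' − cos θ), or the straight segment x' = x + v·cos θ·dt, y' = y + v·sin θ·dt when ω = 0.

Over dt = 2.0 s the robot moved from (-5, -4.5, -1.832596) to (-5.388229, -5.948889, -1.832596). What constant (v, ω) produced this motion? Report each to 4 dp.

Δθ = -1.832596 − -1.832596 = 0.000000
ω = Δθ/dt = 0.000000/2.0 = 0.0000
ω = 0 → v = (Δx·cos θ + Δy·sin θ)/dt = 0.7500

v = 0.7500, ω = 0.0000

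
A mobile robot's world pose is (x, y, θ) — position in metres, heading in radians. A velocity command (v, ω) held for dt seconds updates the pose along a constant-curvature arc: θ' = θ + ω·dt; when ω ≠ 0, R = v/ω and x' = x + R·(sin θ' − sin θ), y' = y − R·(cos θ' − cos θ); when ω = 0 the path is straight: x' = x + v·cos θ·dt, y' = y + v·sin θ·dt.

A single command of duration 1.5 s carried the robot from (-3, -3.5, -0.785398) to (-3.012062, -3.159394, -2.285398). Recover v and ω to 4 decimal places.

v = -0.2500, ω = -1.0000

Δθ = -2.285398 − -0.785398 = -1.500000
ω = Δθ/dt = -1.500000/1.5 = -1.0000
R = −Δy/(cos θ' − cos θ) = 0.2500
v = R·ω = 0.2500·-1.0000 = -0.2500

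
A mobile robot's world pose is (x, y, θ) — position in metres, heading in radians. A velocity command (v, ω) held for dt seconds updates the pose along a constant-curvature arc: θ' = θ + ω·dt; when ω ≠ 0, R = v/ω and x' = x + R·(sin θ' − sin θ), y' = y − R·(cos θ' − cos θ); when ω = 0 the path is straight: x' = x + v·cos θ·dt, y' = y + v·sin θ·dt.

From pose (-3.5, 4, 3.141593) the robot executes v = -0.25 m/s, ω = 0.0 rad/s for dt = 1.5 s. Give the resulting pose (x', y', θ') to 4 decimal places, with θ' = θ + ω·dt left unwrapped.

θ' = 3.1416 + 0.0·1.5 = 3.1416
ω = 0 → straight: x' = -3.5 + -0.25·cos(3.1416)·1.5 = -3.1250
y' = 4 + -0.25·sin(3.1416)·1.5 = 4.0000

(-3.1250, 4.0000, 3.1416)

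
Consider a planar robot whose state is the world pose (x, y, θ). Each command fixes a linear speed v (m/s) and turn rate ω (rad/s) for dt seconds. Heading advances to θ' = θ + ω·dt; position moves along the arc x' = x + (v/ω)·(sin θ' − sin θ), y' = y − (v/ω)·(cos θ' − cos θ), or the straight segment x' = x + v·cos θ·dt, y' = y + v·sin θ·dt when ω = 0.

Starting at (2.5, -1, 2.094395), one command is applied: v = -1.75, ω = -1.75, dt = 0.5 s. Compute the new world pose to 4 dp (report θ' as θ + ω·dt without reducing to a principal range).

(2.5729, -1.8442, 1.2194)

θ' = 2.0944 + -1.75·0.5 = 1.2194
R = v/ω = -1.75/-1.75 = 1.0000
x' = 2.5 + 1.0000·(sin 1.2194 − sin 2.0944) = 2.5729
y' = -1 − 1.0000·(cos 1.2194 − cos 2.0944) = -1.8442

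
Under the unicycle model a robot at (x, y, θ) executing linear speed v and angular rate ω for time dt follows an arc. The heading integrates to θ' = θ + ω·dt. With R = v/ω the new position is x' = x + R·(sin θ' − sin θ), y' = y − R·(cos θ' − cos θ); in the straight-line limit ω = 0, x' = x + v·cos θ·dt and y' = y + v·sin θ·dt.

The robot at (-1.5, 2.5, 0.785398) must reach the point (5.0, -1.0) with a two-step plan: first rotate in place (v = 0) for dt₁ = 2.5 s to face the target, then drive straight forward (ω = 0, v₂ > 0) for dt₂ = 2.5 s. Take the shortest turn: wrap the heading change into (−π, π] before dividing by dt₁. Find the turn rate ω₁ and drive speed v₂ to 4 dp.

ω₁ = -0.5117, v₂ = 2.9530

heading to target = atan2(-1−2.5, 5−-1.5) = -0.4939
Δθ = wrap(-0.4939 − 0.7854) = -1.2793; ω₁ = Δθ/dt₁ = -0.5117
distance = √((5−-1.5)² + (-1−2.5)²) = 7.3824; v₂ = distance/dt₂ = 2.9530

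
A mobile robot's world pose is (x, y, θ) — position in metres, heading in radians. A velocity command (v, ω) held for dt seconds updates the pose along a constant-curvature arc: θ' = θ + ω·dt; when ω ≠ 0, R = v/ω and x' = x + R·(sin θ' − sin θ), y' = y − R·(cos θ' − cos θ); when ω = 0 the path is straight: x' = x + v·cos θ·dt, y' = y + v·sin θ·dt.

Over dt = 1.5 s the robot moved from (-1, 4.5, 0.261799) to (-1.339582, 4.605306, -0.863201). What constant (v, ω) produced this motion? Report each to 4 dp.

Δθ = -0.863201 − 0.261799 = -1.125000
ω = Δθ/dt = -1.125000/1.5 = -0.7500
R = Δx/(sin θ' − sin θ) = 0.3333
v = R·ω = 0.3333·-0.7500 = -0.2500

v = -0.2500, ω = -0.7500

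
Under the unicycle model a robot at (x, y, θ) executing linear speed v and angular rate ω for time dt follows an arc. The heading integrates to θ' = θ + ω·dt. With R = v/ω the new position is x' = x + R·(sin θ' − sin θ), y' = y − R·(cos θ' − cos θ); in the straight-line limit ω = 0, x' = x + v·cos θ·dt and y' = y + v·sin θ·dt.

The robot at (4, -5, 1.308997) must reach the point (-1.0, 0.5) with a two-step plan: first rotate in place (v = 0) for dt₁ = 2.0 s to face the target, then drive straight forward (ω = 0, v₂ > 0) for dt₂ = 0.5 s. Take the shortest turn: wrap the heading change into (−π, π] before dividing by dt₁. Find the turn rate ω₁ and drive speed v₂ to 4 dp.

heading to target = atan2(0.5−-5, -1−4) = 2.3086
Δθ = wrap(2.3086 − 1.3090) = 0.9996; ω₁ = Δθ/dt₁ = 0.4998
distance = √((-1−4)² + (0.5−-5)²) = 7.4330; v₂ = distance/dt₂ = 14.8661

ω₁ = 0.4998, v₂ = 14.8661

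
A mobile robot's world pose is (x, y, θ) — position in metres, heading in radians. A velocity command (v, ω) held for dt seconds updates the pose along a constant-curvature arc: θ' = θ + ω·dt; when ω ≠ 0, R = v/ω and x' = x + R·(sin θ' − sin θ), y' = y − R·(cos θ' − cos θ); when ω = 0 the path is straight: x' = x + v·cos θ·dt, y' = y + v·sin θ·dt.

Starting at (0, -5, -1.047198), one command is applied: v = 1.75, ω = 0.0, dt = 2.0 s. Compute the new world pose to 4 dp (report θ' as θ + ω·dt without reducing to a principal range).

θ' = -1.0472 + 0.0·2.0 = -1.0472
ω = 0 → straight: x' = 0 + 1.75·cos(-1.0472)·2.0 = 1.7500
y' = -5 + 1.75·sin(-1.0472)·2.0 = -8.0311

(1.7500, -8.0311, -1.0472)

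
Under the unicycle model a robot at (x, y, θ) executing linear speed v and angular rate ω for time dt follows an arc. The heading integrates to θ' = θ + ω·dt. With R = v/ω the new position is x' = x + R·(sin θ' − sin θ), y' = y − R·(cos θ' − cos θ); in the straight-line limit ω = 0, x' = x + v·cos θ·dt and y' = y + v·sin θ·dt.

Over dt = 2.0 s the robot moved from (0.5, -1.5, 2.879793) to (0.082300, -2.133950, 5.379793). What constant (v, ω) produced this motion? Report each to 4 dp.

v = 0.5000, ω = 1.2500

Δθ = 5.379793 − 2.879793 = 2.500000
ω = Δθ/dt = 2.500000/2.0 = 1.2500
R = −Δy/(cos θ' − cos θ) = 0.4000
v = R·ω = 0.4000·1.2500 = 0.5000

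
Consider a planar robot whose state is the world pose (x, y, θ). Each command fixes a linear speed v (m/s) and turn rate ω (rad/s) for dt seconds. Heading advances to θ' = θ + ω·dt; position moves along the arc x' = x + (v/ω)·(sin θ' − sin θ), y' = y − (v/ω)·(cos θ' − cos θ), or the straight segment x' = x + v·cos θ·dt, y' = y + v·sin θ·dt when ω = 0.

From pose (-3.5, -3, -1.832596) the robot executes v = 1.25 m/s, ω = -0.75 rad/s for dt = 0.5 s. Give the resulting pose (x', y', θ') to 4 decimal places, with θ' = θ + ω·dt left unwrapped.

θ' = -1.8326 + -0.75·0.5 = -2.2076
R = v/ω = 1.25/-0.75 = -1.6667
x' = -3.5 + -1.6667·(sin -2.2076 − sin -1.8326) = -3.7699
y' = -3 − -1.6667·(cos -2.2076 − cos -1.8326) = -3.5597

(-3.7699, -3.5597, -2.2076)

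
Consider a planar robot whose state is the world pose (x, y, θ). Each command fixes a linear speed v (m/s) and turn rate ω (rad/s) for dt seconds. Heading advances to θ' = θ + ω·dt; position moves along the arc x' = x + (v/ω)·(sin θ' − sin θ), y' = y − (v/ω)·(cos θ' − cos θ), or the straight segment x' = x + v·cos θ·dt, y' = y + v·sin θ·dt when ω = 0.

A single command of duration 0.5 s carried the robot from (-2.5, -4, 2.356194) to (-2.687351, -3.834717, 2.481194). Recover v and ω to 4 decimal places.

v = 0.5000, ω = 0.2500

Δθ = 2.481194 − 2.356194 = 0.125000
ω = Δθ/dt = 0.125000/0.5 = 0.2500
R = Δx/(sin θ' − sin θ) = 2.0000
v = R·ω = 2.0000·0.2500 = 0.5000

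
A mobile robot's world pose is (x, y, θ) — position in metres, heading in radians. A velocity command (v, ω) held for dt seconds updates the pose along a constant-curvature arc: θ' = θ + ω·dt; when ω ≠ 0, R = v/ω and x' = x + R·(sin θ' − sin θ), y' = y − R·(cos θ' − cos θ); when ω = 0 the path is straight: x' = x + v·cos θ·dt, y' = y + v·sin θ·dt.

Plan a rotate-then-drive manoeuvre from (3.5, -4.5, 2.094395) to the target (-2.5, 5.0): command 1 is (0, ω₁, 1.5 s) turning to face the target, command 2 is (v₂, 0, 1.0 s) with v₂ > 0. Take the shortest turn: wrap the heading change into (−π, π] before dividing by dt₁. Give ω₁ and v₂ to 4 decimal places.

heading to target = atan2(5−-4.5, -2.5−3.5) = 2.1341
Δθ = wrap(2.1341 − 2.0944) = 0.0397; ω₁ = Δθ/dt₁ = 0.0265
distance = √((-2.5−3.5)² + (5−-4.5)²) = 11.2361; v₂ = distance/dt₂ = 11.2361

ω₁ = 0.0265, v₂ = 11.2361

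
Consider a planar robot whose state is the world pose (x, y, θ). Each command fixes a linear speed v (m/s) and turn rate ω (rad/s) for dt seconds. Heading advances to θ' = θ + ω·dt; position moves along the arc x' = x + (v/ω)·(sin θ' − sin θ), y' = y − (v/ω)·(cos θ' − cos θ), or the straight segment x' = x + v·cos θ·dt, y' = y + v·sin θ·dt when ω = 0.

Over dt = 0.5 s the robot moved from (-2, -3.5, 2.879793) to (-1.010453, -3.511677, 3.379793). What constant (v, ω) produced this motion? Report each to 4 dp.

v = -2.0000, ω = 1.0000

Δθ = 3.379793 − 2.879793 = 0.500000
ω = Δθ/dt = 0.500000/0.5 = 1.0000
R = Δx/(sin θ' − sin θ) = -2.0000
v = R·ω = -2.0000·1.0000 = -2.0000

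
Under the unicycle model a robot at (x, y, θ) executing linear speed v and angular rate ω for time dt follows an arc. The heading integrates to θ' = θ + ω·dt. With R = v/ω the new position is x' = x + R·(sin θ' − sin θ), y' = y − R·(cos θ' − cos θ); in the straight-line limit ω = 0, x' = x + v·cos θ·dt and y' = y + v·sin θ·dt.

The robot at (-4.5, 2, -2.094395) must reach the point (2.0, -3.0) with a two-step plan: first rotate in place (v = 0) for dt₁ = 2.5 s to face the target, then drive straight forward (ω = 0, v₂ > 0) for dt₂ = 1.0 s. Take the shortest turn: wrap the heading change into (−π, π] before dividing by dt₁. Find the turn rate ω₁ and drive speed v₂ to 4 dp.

ω₁ = 0.5755, v₂ = 8.2006

heading to target = atan2(-3−2, 2−-4.5) = -0.6557
Δθ = wrap(-0.6557 − -2.0944) = 1.4387; ω₁ = Δθ/dt₁ = 0.5755
distance = √((2−-4.5)² + (-3−2)²) = 8.2006; v₂ = distance/dt₂ = 8.2006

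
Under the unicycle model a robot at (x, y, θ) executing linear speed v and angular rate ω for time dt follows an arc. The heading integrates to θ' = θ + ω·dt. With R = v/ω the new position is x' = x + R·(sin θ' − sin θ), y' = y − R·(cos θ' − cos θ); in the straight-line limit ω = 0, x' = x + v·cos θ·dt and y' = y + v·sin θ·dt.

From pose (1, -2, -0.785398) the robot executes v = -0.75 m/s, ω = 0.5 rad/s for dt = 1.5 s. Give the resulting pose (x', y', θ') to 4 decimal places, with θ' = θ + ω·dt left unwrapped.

θ' = -0.7854 + 0.5·1.5 = -0.0354
R = v/ω = -0.75/0.5 = -1.5000
x' = 1 + -1.5000·(sin -0.0354 − sin -0.7854) = -0.0076
y' = -2 − -1.5000·(cos -0.0354 − cos -0.7854) = -1.5616

(-0.0076, -1.5616, -0.0354)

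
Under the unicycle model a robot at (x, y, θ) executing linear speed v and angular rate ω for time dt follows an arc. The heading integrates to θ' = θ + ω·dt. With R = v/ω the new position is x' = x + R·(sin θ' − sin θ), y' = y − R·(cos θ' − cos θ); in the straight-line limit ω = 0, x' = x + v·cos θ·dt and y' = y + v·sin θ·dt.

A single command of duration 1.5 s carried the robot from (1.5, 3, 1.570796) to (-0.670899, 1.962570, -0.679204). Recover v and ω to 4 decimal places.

Δθ = -0.679204 − 1.570796 = -2.250000
ω = Δθ/dt = -2.250000/1.5 = -1.5000
R = Δx/(sin θ' − sin θ) = 1.3333
v = R·ω = 1.3333·-1.5000 = -2.0000

v = -2.0000, ω = -1.5000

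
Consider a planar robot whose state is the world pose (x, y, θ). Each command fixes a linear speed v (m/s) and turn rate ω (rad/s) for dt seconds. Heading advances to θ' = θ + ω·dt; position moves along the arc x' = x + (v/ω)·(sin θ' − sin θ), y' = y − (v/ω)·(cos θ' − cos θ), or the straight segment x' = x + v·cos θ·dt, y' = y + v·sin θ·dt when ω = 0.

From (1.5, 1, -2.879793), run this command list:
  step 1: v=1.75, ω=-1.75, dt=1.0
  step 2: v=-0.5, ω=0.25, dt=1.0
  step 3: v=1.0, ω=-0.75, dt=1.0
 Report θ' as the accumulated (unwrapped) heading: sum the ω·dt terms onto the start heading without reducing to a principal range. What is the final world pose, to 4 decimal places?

(0.3888, 2.3713, -5.1298)

step 1: θ'=-4.6298 (R=-1.0000) → pose (0.2446, 1.8834, -4.6298)
step 2: θ'=-4.3798 (R=-2.0000) → pose (0.3474, 1.3954, -4.3798)
step 3: θ'=-5.1298 (R=-1.3333) → pose (0.3888, 2.3713, -5.1298)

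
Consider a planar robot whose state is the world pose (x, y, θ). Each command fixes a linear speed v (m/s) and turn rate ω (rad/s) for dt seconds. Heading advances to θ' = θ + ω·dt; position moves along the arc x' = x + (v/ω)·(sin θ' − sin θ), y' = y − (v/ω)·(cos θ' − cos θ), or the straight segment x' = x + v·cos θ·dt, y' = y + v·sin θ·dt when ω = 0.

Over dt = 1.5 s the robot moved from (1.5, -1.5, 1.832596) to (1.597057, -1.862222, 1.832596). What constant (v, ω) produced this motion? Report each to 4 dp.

v = -0.2500, ω = 0.0000

Δθ = 1.832596 − 1.832596 = 0.000000
ω = Δθ/dt = 0.000000/1.5 = 0.0000
ω = 0 → v = (Δx·cos θ + Δy·sin θ)/dt = -0.2500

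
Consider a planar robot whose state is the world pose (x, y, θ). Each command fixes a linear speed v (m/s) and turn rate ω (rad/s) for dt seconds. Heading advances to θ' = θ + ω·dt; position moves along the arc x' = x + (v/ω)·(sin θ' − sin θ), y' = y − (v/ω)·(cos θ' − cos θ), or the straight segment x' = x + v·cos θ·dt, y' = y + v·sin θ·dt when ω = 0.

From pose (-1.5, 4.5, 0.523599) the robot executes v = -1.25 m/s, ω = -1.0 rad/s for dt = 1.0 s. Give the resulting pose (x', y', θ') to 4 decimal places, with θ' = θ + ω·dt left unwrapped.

(-2.6982, 4.4717, -0.4764)

θ' = 0.5236 + -1.0·1.0 = -0.4764
R = v/ω = -1.25/-1.0 = 1.2500
x' = -1.5 + 1.2500·(sin -0.4764 − sin 0.5236) = -2.6982
y' = 4.5 − 1.2500·(cos -0.4764 − cos 0.5236) = 4.4717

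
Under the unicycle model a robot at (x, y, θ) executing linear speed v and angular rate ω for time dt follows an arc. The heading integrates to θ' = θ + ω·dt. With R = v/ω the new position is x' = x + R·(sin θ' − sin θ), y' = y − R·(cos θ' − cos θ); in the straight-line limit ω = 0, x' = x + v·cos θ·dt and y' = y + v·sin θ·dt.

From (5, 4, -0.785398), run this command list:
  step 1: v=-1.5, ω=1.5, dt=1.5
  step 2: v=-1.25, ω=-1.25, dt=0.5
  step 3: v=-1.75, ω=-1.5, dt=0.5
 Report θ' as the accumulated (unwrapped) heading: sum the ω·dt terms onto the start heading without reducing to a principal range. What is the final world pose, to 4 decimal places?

step 1: θ'=1.4646 (R=-1.0000) → pose (3.2985, 3.3989, 1.4646)
step 2: θ'=0.8396 (R=1.0000) → pose (3.0485, 2.8371, 0.8396)
step 3: θ'=0.0896 (R=1.1667) → pose (2.2845, 2.4542, 0.0896)

(2.2845, 2.4542, 0.0896)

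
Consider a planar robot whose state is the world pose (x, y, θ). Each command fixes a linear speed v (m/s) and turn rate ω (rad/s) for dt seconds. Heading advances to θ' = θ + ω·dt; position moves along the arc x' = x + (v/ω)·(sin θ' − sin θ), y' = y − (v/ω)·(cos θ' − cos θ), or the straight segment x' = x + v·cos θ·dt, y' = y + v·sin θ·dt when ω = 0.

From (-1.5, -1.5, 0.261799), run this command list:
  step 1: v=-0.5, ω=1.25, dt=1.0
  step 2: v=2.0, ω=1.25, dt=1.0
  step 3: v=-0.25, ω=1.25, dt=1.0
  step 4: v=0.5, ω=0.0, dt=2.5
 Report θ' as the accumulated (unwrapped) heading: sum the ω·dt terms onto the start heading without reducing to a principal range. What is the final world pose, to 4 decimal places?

(-3.3786, -1.1812, 4.0118)

step 1: θ'=1.5118 (R=-0.4000) → pose (-1.7958, -1.8628, 1.5118)
step 2: θ'=2.7618 (R=1.6000) → pose (-2.7998, -0.2825, 2.7618)
step 3: θ'=4.0118 (R=-0.2000) → pose (-2.5728, -0.2256, 4.0118)
step 4: θ'=4.0118 (straight) → pose (-3.3786, -1.1812, 4.0118)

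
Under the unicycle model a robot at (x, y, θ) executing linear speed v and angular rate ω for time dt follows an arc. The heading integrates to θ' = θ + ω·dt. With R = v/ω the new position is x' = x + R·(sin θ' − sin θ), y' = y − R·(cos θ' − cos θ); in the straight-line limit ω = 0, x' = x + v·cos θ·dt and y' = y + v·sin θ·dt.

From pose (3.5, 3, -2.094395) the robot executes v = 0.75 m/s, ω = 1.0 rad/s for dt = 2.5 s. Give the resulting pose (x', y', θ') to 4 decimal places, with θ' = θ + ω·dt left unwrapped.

(4.4455, 1.9359, 0.4056)

θ' = -2.0944 + 1.0·2.5 = 0.4056
R = v/ω = 0.75/1.0 = 0.7500
x' = 3.5 + 0.7500·(sin 0.4056 − sin -2.0944) = 4.4455
y' = 3 − 0.7500·(cos 0.4056 − cos -2.0944) = 1.9359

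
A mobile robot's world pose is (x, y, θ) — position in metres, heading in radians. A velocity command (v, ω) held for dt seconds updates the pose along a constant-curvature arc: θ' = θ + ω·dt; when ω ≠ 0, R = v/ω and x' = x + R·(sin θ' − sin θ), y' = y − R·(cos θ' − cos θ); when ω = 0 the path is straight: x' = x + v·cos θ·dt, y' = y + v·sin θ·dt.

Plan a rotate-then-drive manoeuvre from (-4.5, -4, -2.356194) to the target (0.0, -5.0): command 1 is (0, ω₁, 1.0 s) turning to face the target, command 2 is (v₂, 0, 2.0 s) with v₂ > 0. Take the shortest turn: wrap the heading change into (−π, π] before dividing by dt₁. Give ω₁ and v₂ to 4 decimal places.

ω₁ = 2.1375, v₂ = 2.3049

heading to target = atan2(-5−-4, 0−-4.5) = -0.2187
Δθ = wrap(-0.2187 − -2.3562) = 2.1375; ω₁ = Δθ/dt₁ = 2.1375
distance = √((0−-4.5)² + (-5−-4)²) = 4.6098; v₂ = distance/dt₂ = 2.3049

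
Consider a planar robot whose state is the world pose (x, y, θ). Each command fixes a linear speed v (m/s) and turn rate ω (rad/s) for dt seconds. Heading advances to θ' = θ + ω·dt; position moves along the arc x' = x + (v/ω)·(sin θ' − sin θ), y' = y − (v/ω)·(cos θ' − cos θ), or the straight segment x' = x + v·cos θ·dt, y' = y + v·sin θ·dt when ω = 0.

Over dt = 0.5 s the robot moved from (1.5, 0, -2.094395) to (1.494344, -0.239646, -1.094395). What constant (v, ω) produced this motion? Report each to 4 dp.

Δθ = -1.094395 − -2.094395 = 1.000000
ω = Δθ/dt = 1.000000/0.5 = 2.0000
R = −Δy/(cos θ' − cos θ) = 0.2500
v = R·ω = 0.2500·2.0000 = 0.5000

v = 0.5000, ω = 2.0000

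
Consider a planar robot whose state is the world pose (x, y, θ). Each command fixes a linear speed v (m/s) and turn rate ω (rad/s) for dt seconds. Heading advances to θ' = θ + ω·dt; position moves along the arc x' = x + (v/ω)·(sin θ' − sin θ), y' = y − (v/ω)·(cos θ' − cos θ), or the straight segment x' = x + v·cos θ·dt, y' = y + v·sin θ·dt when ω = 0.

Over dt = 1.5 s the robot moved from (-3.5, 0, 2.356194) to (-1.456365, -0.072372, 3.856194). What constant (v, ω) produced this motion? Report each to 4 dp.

Δθ = 3.856194 − 2.356194 = 1.500000
ω = Δθ/dt = 1.500000/1.5 = 1.0000
R = Δx/(sin θ' − sin θ) = -1.5000
v = R·ω = -1.5000·1.0000 = -1.5000

v = -1.5000, ω = 1.0000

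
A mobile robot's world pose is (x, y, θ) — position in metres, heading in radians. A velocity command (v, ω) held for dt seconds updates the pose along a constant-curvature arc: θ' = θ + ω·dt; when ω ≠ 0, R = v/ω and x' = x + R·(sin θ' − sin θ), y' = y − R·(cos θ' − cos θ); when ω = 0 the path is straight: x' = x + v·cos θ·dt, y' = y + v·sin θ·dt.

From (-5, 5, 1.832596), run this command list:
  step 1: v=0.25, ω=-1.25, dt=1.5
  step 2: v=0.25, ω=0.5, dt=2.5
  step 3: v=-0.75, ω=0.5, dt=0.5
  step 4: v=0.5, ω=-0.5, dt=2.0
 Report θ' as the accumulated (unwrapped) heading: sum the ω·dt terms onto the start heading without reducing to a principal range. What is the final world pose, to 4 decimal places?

(-3.8462, 5.9942, 0.4576)

step 1: θ'=-0.0424 (R=-0.2000) → pose (-4.7983, 5.2516, -0.0424)
step 2: θ'=1.2076 (R=0.5000) → pose (-4.3098, 5.5735, 1.2076)
step 3: θ'=1.4576 (R=-1.5000) → pose (-4.3980, 5.2100, 1.4576)
step 4: θ'=0.4576 (R=-1.0000) → pose (-3.8462, 5.9942, 0.4576)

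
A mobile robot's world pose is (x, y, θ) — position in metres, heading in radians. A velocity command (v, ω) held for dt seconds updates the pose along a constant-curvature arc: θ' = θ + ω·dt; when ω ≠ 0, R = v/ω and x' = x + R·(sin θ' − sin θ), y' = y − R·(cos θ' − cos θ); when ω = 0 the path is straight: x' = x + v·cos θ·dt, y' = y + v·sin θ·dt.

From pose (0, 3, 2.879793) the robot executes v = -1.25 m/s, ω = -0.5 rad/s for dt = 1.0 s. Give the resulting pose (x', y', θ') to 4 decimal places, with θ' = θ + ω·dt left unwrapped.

(1.0785, 2.3942, 2.3798)

θ' = 2.8798 + -0.5·1.0 = 2.3798
R = v/ω = -1.25/-0.5 = 2.5000
x' = 0 + 2.5000·(sin 2.3798 − sin 2.8798) = 1.0785
y' = 3 − 2.5000·(cos 2.3798 − cos 2.8798) = 2.3942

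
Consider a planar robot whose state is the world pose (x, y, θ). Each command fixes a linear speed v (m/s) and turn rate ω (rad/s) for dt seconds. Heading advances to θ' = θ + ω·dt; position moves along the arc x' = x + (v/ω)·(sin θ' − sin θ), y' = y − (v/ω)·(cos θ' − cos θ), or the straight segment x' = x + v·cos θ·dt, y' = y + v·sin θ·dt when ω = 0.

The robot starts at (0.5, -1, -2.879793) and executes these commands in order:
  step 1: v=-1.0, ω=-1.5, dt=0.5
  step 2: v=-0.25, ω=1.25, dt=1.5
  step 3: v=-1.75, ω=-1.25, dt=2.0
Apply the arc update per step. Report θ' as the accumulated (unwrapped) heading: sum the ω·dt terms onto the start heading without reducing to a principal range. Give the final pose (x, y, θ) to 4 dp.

(3.9080, -0.5528, -4.2548)

step 1: θ'=-3.6298 (R=0.6667) → pose (0.9852, -1.0552, -3.6298)
step 2: θ'=-1.7548 (R=-0.2000) → pose (1.2757, -0.9151, -1.7548)
step 3: θ'=-4.2548 (R=1.4000) → pose (3.9080, -0.5528, -4.2548)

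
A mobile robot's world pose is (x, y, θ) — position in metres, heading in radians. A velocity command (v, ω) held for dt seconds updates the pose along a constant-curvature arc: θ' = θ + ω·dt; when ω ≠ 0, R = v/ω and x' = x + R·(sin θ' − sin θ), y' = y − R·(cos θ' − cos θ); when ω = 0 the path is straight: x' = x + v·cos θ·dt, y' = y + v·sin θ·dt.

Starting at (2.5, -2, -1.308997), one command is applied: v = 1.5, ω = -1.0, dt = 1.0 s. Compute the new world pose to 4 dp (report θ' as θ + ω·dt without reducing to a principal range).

(2.1606, -3.3977, -2.3090)

θ' = -1.3090 + -1.0·1.0 = -2.3090
R = v/ω = 1.5/-1.0 = -1.5000
x' = 2.5 + -1.5000·(sin -2.3090 − sin -1.3090) = 2.1606
y' = -2 − -1.5000·(cos -2.3090 − cos -1.3090) = -3.3977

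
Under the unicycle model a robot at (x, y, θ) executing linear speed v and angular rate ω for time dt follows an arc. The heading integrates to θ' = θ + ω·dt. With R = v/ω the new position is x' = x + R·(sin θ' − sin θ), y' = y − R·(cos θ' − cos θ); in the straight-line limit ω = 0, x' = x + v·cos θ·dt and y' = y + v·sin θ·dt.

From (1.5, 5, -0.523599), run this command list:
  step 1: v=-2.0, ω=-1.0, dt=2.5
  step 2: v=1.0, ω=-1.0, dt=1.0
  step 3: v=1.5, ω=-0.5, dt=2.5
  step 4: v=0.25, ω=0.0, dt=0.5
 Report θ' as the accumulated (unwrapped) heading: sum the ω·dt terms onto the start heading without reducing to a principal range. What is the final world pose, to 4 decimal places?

step 1: θ'=-3.0236 (R=2.0000) → pose (2.2646, 8.7181, -3.0236)
step 2: θ'=-4.0236 (R=-1.0000) → pose (1.3748, 9.0756, -4.0236)
step 3: θ'=-5.2736 (R=-3.0000) → pose (1.1510, 12.5790, -5.2736)
step 4: θ'=-5.2736 (straight) → pose (1.2176, 12.6849, -5.2736)

(1.2176, 12.6849, -5.2736)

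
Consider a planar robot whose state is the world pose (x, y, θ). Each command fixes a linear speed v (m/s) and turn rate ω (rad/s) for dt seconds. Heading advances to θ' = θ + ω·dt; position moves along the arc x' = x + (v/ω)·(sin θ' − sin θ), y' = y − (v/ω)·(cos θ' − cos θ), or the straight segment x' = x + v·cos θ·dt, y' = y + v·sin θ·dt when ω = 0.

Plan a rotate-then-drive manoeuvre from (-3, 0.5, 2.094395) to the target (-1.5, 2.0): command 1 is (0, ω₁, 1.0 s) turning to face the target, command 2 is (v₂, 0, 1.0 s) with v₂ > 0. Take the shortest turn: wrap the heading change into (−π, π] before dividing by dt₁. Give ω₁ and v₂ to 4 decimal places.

heading to target = atan2(2−0.5, -1.5−-3) = 0.7854
Δθ = wrap(0.7854 − 2.0944) = -1.3090; ω₁ = Δθ/dt₁ = -1.3090
distance = √((-1.5−-3)² + (2−0.5)²) = 2.1213; v₂ = distance/dt₂ = 2.1213

ω₁ = -1.3090, v₂ = 2.1213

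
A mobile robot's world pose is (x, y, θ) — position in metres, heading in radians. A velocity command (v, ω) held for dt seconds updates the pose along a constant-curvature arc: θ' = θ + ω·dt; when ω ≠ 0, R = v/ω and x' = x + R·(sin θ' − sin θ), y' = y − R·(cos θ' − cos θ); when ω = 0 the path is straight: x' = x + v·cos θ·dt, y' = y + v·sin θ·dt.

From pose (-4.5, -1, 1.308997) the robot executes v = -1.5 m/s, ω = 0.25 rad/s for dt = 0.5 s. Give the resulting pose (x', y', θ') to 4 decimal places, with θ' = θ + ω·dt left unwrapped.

(-4.6484, -1.7347, 1.4340)

θ' = 1.3090 + 0.25·0.5 = 1.4340
R = v/ω = -1.5/0.25 = -6.0000
x' = -4.5 + -6.0000·(sin 1.4340 − sin 1.3090) = -4.6484
y' = -1 − -6.0000·(cos 1.4340 − cos 1.3090) = -1.7347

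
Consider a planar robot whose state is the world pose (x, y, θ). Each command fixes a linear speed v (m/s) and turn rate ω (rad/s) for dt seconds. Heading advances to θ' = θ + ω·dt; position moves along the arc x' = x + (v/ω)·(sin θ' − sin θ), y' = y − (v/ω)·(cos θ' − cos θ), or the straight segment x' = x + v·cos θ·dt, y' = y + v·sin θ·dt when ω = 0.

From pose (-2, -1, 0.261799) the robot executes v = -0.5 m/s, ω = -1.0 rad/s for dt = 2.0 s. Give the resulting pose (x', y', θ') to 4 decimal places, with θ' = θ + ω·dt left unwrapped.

θ' = 0.2618 + -1.0·2.0 = -1.7382
R = v/ω = -0.5/-1.0 = 0.5000
x' = -2 + 0.5000·(sin -1.7382 − sin 0.2618) = -2.6224
y' = -1 − 0.5000·(cos -1.7382 − cos 0.2618) = -0.4337

(-2.6224, -0.4337, -1.7382)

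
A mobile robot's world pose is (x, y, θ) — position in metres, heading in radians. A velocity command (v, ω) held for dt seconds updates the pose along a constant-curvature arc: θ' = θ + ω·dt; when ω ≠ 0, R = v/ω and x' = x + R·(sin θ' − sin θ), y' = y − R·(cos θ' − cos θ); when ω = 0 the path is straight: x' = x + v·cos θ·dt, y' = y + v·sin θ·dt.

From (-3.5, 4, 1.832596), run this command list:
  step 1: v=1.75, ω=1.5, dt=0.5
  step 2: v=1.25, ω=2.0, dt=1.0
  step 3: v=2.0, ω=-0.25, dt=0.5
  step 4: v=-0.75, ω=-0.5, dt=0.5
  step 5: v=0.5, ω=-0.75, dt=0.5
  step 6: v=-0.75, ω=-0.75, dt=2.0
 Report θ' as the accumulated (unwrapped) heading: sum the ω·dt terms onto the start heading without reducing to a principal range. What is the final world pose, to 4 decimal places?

step 1: θ'=2.5826 (R=1.1667) → pose (-4.0082, 4.6871, 2.5826)
step 2: θ'=4.5826 (R=0.6250) → pose (-4.9594, 4.2382, 4.5826)
step 3: θ'=4.4576 (R=-8.0000) → pose (-5.1504, 3.2572, 4.4576)
step 4: θ'=4.2076 (R=1.5000) → pose (-5.0117, 3.6046, 4.2076)
step 5: θ'=3.8326 (R=-0.6667) → pose (-5.1704, 3.4133, 3.8326)
step 6: θ'=2.3326 (R=1.0000) → pose (-3.8095, 3.3329, 2.3326)

(-3.8095, 3.3329, 2.3326)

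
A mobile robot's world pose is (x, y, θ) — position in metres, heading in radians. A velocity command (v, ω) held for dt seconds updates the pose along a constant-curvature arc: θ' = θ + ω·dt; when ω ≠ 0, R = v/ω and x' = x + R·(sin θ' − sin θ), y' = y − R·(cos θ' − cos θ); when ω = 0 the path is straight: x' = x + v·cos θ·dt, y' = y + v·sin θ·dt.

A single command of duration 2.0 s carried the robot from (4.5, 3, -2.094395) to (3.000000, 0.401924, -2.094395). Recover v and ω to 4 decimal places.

v = 1.5000, ω = 0.0000

Δθ = -2.094395 − -2.094395 = 0.000000
ω = Δθ/dt = 0.000000/2.0 = 0.0000
ω = 0 → v = (Δx·cos θ + Δy·sin θ)/dt = 1.5000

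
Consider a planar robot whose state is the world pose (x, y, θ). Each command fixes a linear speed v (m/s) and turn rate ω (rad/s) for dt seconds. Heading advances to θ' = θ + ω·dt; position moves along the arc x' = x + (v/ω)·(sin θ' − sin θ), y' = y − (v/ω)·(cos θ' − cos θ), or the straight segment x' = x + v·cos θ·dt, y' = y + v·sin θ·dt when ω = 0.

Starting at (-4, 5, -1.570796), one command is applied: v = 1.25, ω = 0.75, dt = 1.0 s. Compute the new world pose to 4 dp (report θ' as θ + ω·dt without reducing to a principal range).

(-3.5528, 3.8639, -0.8208)

θ' = -1.5708 + 0.75·1.0 = -0.8208
R = v/ω = 1.25/0.75 = 1.6667
x' = -4 + 1.6667·(sin -0.8208 − sin -1.5708) = -3.5528
y' = 5 − 1.6667·(cos -0.8208 − cos -1.5708) = 3.8639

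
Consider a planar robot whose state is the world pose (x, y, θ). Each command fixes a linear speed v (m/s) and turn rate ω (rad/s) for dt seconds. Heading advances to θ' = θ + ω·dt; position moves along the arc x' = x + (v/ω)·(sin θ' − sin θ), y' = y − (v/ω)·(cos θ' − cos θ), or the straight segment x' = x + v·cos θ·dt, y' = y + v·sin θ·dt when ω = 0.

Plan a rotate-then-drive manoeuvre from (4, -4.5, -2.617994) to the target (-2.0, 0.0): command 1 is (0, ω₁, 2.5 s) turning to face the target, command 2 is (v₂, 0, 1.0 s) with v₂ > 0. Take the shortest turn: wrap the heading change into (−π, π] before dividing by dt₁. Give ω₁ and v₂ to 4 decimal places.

heading to target = atan2(0−-4.5, -2−4) = 2.4981
Δθ = wrap(2.4981 − -2.6180) = -1.1671; ω₁ = Δθ/dt₁ = -0.4668
distance = √((-2−4)² + (0−-4.5)²) = 7.5000; v₂ = distance/dt₂ = 7.5000

ω₁ = -0.4668, v₂ = 7.5000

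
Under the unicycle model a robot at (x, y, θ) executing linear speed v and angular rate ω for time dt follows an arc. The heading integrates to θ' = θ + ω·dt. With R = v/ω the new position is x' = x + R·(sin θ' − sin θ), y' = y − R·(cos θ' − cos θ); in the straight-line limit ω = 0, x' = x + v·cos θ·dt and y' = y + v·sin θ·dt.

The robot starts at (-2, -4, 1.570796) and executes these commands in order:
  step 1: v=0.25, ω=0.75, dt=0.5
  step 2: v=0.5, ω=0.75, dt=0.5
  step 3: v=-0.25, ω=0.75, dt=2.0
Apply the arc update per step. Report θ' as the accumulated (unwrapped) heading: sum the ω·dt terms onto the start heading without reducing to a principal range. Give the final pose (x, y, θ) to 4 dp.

step 1: θ'=1.9458 (R=0.3333) → pose (-2.0232, -3.8779, 1.9458)
step 2: θ'=2.3208 (R=0.6667) → pose (-2.1557, -3.6677, 2.3208)
step 3: θ'=3.8208 (R=-0.3333) → pose (-1.7024, -3.6998, 3.8208)

(-1.7024, -3.6998, 3.8208)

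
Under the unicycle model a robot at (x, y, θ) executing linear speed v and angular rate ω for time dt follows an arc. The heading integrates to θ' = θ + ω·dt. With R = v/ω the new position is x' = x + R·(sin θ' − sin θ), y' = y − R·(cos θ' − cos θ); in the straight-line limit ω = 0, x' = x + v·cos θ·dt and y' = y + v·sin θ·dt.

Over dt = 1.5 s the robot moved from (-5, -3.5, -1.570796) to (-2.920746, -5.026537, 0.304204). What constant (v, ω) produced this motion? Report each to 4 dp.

v = 2.0000, ω = 1.2500

Δθ = 0.304204 − -1.570796 = 1.875000
ω = Δθ/dt = 1.875000/1.5 = 1.2500
R = Δx/(sin θ' − sin θ) = 1.6000
v = R·ω = 1.6000·1.2500 = 2.0000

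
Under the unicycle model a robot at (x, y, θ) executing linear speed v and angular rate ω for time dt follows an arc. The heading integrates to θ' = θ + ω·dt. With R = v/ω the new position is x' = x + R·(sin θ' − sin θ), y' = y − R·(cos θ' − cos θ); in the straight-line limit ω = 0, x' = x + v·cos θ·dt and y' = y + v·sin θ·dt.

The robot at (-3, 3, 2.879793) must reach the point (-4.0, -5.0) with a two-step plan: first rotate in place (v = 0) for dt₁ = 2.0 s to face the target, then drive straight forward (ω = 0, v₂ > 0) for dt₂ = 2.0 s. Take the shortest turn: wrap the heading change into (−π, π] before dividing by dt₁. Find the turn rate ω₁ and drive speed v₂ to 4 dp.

ω₁ = 0.8541, v₂ = 4.0311

heading to target = atan2(-5−3, -4−-3) = -1.6952
Δθ = wrap(-1.6952 − 2.8798) = 1.7082; ω₁ = Δθ/dt₁ = 0.8541
distance = √((-4−-3)² + (-5−3)²) = 8.0623; v₂ = distance/dt₂ = 4.0311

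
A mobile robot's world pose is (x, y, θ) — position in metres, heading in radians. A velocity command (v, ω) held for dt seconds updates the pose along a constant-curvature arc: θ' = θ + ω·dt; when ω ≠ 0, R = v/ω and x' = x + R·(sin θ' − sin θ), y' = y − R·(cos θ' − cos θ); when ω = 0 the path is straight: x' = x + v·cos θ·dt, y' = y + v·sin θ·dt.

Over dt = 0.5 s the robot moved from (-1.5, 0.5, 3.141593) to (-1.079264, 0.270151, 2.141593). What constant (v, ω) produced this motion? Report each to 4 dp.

v = -1.0000, ω = -2.0000

Δθ = 2.141593 − 3.141593 = -1.000000
ω = Δθ/dt = -1.000000/0.5 = -2.0000
R = Δx/(sin θ' − sin θ) = 0.5000
v = R·ω = 0.5000·-2.0000 = -1.0000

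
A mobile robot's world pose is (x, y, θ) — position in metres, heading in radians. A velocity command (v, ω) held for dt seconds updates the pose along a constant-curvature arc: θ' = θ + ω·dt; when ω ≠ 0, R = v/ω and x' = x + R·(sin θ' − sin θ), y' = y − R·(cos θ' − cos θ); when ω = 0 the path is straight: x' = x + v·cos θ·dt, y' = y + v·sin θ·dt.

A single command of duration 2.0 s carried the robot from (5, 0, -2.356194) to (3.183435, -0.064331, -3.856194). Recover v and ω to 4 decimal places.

v = 1.0000, ω = -0.7500

Δθ = -3.856194 − -2.356194 = -1.500000
ω = Δθ/dt = -1.500000/2.0 = -0.7500
R = Δx/(sin θ' − sin θ) = -1.3333
v = R·ω = -1.3333·-0.7500 = 1.0000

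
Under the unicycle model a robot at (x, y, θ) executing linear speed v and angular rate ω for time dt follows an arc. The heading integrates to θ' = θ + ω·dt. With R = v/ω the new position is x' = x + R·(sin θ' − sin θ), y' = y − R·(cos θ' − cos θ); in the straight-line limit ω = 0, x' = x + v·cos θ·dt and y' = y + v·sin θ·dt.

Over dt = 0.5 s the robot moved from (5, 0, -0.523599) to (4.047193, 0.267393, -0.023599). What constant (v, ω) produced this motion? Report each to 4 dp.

Δθ = -0.023599 − -0.523599 = 0.500000
ω = Δθ/dt = 0.500000/0.5 = 1.0000
R = Δx/(sin θ' − sin θ) = -2.0000
v = R·ω = -2.0000·1.0000 = -2.0000

v = -2.0000, ω = 1.0000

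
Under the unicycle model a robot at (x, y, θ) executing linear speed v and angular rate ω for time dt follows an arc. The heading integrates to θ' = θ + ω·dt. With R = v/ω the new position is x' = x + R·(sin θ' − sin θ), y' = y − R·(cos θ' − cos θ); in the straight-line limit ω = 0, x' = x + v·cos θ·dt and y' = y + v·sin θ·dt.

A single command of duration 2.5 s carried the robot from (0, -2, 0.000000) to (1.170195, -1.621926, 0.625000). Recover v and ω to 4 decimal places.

Δθ = 0.625000 − 0.000000 = 0.625000
ω = Δθ/dt = 0.625000/2.5 = 0.2500
R = Δx/(sin θ' − sin θ) = 2.0000
v = R·ω = 2.0000·0.2500 = 0.5000

v = 0.5000, ω = 0.2500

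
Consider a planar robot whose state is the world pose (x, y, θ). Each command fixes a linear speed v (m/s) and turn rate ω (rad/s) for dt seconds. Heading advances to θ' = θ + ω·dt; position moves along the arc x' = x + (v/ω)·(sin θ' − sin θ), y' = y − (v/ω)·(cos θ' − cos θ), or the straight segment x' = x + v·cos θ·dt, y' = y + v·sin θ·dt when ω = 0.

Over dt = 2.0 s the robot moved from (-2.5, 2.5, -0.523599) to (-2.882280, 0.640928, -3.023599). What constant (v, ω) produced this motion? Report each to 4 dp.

v = 1.2500, ω = -1.2500

Δθ = -3.023599 − -0.523599 = -2.500000
ω = Δθ/dt = -2.500000/2.0 = -1.2500
R = −Δy/(cos θ' − cos θ) = -1.0000
v = R·ω = -1.0000·-1.2500 = 1.2500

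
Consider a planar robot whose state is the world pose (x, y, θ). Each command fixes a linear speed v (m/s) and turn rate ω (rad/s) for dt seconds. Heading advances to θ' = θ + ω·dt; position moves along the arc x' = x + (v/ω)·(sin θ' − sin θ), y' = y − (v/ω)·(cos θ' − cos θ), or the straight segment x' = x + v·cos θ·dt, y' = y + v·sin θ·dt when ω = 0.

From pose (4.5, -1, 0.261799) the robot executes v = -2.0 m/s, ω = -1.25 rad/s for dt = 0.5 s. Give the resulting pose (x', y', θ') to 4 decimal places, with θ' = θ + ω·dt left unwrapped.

θ' = 0.2618 + -1.25·0.5 = -0.3632
R = v/ω = -2.0/-1.25 = 1.6000
x' = 4.5 + 1.6000·(sin -0.3632 − sin 0.2618) = 3.5175
y' = -1 − 1.6000·(cos -0.3632 − cos 0.2618) = -0.9501

(3.5175, -0.9501, -0.3632)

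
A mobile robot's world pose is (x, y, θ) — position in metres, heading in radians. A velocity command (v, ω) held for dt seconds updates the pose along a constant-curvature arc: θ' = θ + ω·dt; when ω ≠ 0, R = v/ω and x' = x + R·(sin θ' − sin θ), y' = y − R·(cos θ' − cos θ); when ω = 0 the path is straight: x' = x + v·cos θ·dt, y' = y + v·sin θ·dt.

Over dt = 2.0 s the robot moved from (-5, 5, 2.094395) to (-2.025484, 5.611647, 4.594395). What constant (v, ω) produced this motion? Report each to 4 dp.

Δθ = 4.594395 − 2.094395 = 2.500000
ω = Δθ/dt = 2.500000/2.0 = 1.2500
R = Δx/(sin θ' − sin θ) = -1.6000
v = R·ω = -1.6000·1.2500 = -2.0000

v = -2.0000, ω = 1.2500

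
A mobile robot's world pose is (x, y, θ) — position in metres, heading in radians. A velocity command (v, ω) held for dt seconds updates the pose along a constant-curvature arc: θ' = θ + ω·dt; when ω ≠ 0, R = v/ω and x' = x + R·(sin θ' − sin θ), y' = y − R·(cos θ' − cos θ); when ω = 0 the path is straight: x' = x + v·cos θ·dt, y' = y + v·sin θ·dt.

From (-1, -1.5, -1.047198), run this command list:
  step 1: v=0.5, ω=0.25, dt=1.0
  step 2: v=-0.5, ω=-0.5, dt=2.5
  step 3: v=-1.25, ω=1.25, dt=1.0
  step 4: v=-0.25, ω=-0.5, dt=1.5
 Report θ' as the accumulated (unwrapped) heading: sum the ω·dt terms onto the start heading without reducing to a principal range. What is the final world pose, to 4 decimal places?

step 1: θ'=-0.7972 (R=2.0000) → pose (-0.6988, -1.8974, -0.7972)
step 2: θ'=-2.0472 (R=1.0000) → pose (-0.8720, -0.7401, -2.0472)
step 3: θ'=-0.7972 (R=-1.0000) → pose (-1.0453, 0.4172, -0.7972)
step 4: θ'=-1.5472 (R=0.5000) → pose (-1.1874, 0.7547, -1.5472)

(-1.1874, 0.7547, -1.5472)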